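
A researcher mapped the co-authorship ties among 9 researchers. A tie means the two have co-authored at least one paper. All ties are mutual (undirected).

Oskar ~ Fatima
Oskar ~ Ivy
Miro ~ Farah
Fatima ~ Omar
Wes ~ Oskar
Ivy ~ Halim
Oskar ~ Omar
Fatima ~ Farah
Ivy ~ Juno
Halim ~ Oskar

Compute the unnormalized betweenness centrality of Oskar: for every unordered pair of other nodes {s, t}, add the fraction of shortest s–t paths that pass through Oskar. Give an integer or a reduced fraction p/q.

Pairs whose geodesics pass through Oskar — Juno–Wes: 1; Juno–Fatima: 1; Juno–Miro: 1; Juno–Omar: 1; Juno–Farah: 1; Wes–Fatima: 1; Wes–Ivy: 1; Wes–Miro: 1; Wes–Halim: 1; Wes–Omar: 1; Wes–Farah: 1; Fatima–Ivy: 1; Fatima–Halim: 1; Ivy–Miro: 1 … (+5 more pairs).
All other pairs contribute 0.
Summing the contributions gives betweenness(Oskar) = 19.

19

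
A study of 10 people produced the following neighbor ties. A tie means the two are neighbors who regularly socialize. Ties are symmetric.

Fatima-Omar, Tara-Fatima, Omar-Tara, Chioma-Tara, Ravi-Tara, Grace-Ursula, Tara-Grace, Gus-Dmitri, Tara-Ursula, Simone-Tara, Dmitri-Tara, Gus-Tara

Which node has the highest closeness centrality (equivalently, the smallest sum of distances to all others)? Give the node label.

Farness (sum of distances to all others) for each node — Chioma:17, Dmitri:16, Fatima:16, Grace:16, Gus:16, Omar:16, Ravi:17, Simone:17, Tara:9, Ursula:16.
The smallest farness is 9, for Tara, so Tara has the highest closeness.

Tara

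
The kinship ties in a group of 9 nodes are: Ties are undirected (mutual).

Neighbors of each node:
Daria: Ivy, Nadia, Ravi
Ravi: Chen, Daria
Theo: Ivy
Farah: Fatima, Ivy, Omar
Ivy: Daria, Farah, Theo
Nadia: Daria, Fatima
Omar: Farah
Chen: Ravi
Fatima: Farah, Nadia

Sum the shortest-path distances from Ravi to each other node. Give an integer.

19

Distances from Ravi: Chen:1, Daria:1, Farah:3, Fatima:3, Ivy:2, Nadia:2, Omar:4, Theo:3.
Sum = 1 + 1 + 3 + 3 + 2 + 2 + 4 + 3 = 19.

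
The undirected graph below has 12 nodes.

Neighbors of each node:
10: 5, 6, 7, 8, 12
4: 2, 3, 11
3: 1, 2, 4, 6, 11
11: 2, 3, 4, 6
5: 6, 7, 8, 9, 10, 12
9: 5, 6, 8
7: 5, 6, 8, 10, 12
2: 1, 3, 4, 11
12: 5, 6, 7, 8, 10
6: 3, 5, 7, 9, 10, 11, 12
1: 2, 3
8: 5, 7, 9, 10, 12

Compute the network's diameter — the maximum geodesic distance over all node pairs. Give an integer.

4

Eccentricity of each node (its greatest distance to any other): 1:4, 2:4, 3:3, 4:4, 5:3, 6:2, 7:3, 8:4, 9:3, 10:3, 11:3, 12:3.
The maximum eccentricity is 4, realized for instance by the pair 8–4 via 8 – 5 – 6 – 11 – 4. So the diameter is 4.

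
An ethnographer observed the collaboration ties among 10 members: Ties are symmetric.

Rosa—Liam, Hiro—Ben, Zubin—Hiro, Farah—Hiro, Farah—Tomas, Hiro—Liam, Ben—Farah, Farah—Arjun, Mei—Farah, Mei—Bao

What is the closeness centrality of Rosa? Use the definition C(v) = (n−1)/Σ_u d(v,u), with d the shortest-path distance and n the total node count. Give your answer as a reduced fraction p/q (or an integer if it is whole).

Distances from Rosa: Arjun:4, Bao:5, Ben:3, Farah:3, Hiro:2, Liam:1, Mei:4, Tomas:4, Zubin:3. Sum = 29.
n = 10, so closeness = 9/29.

9/29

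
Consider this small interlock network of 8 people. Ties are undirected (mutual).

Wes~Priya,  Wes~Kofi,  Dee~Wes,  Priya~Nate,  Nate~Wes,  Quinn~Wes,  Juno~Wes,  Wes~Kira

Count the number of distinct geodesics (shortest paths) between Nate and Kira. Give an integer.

The shortest distance is 2, and the only length-2 path is Nate–Wes–Kira. So there is exactly 1 shortest path.

1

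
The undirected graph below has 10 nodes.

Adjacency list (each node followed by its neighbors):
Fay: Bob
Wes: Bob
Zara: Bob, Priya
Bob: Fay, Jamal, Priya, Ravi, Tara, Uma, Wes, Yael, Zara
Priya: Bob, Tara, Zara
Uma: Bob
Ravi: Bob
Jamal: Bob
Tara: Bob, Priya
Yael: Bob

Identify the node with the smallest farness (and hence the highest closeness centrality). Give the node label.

Bob

Farness (sum of distances to all others) for each node — Bob:9, Fay:17, Jamal:17, Priya:15, Ravi:17, Tara:16, Uma:17, Wes:17, Yael:17, Zara:16.
The smallest farness is 9, for Bob, so Bob has the highest closeness.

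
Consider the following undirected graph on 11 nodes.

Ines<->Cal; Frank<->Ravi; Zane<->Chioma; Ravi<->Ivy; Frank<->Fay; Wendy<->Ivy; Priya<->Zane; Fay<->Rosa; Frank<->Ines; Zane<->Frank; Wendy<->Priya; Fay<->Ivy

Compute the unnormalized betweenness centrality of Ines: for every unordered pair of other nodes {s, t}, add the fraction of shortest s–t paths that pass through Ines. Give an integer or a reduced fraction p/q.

Pairs whose geodesics pass through Ines — Chioma–Cal: 1; Wendy–Cal: 3/3; Cal–Ivy: 2/2; Cal–Rosa: 1; Cal–Priya: 1; Cal–Ravi: 1; Cal–Zane: 1; Cal–Fay: 1; Cal–Frank: 1.
All other pairs contribute 0.
Summing the contributions gives betweenness(Ines) = 9.

9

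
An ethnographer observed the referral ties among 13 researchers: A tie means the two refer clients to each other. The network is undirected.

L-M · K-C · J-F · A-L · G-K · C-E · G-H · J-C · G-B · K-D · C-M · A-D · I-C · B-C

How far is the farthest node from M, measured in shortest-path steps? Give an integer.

4

Distances from M: A:2, B:2, C:1, D:3, E:2, F:3, G:3, H:4, I:2, J:2, K:2, L:1.
The largest is 4 (to H), so the eccentricity of M is 4.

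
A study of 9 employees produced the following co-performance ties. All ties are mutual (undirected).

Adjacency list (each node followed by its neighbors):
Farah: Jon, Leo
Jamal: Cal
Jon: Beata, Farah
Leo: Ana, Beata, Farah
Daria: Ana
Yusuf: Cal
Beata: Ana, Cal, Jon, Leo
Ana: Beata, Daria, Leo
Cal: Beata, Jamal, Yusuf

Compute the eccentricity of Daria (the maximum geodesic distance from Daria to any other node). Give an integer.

Distances from Daria: Ana:1, Beata:2, Cal:3, Farah:3, Jamal:4, Jon:3, Leo:2, Yusuf:4.
The largest is 4 (to Yusuf and Jamal), so the eccentricity of Daria is 4.

4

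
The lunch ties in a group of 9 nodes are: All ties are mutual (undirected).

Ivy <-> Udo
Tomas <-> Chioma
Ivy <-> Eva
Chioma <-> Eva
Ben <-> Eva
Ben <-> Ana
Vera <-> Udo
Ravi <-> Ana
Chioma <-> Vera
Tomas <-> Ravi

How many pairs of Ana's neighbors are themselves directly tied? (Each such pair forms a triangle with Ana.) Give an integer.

Ana's neighbors are Ben and Ravi, but none of them are tied to each other, so no triangle contains Ana.

0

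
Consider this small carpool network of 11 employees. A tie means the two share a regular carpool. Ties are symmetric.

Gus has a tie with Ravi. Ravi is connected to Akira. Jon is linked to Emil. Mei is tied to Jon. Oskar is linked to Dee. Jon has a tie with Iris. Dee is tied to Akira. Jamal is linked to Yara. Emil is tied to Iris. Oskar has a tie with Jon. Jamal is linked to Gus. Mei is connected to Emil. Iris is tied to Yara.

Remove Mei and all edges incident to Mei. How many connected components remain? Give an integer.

1

Mei's neighbors (Emil and Jon) remain reachable from one another through other ties, so the rest of the network stays in one piece.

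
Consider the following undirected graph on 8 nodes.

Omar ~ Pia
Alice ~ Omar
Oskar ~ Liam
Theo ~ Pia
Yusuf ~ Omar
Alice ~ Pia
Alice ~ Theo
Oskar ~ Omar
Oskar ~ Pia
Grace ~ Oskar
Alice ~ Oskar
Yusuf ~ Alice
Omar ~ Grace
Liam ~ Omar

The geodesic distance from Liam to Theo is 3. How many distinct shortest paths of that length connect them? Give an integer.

4

The shortest distance is 3. The length-3 paths are: Liam–Oskar–Alice–Theo; Liam–Omar–Alice–Theo; Liam–Oskar–Pia–Theo; Liam–Omar–Pia–Theo.
That gives 4 distinct shortest paths.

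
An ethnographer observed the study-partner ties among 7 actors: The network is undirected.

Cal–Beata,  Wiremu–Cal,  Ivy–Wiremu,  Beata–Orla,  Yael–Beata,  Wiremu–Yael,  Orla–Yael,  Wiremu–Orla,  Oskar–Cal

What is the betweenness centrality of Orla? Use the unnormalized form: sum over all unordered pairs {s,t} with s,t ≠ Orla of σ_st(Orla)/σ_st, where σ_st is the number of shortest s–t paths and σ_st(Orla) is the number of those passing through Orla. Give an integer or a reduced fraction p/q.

2/3

Pairs whose geodesics pass through Orla — Ivy–Beata: 1/3; Beata–Wiremu: 1/3.
All other pairs contribute 0.
Summing the contributions gives betweenness(Orla) = 2/3.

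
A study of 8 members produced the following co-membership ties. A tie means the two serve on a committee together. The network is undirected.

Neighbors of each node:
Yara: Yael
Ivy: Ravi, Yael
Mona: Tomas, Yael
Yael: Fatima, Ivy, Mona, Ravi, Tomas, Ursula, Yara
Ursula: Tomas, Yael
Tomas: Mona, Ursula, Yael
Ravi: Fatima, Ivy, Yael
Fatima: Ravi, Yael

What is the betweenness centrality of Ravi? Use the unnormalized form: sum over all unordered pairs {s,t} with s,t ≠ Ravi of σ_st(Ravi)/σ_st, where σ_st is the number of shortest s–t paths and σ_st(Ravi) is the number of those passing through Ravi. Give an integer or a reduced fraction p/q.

Pairs whose geodesics pass through Ravi — Ivy–Fatima: 1/2.
All other pairs contribute 0.
Summing the contributions gives betweenness(Ravi) = 1/2.

1/2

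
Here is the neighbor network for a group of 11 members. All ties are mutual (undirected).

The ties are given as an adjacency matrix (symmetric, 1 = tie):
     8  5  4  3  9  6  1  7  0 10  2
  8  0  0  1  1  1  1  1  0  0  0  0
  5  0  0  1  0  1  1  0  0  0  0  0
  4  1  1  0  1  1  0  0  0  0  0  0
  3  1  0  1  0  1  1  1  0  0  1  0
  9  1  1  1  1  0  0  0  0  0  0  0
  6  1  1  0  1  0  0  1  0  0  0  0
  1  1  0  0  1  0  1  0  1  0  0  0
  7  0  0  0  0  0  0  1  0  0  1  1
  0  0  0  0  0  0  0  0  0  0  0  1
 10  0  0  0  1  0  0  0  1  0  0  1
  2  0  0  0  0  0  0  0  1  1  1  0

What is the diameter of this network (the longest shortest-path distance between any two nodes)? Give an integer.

5

Eccentricity of each node (its greatest distance to any other): 0:5, 1:3, 2:4, 3:3, 4:4, 5:5, 6:4, 7:3, 8:4, 9:4, 10:3.
The maximum eccentricity is 5, realized for instance by the pair 5–0 via 5 – 4 – 3 – 10 – 2 – 0. So the diameter is 5.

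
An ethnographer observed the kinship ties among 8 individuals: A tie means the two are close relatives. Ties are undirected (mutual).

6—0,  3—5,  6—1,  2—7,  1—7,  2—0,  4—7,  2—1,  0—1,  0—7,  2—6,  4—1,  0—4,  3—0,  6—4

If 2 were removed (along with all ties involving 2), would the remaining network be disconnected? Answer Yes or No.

No

Even without 2, every remaining node can still reach every other (the residual graph is connected), so 2 is not a cut vertex.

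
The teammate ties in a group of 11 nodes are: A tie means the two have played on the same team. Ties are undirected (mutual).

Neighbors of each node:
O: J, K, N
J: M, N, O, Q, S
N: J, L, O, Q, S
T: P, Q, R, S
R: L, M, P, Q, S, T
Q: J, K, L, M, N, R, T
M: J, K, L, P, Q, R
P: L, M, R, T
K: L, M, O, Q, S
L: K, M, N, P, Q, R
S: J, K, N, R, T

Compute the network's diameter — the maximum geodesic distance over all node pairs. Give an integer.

Eccentricity of each node (its greatest distance to any other): J:2, K:2, L:2, M:2, N:2, O:3, P:3, Q:2, R:3, S:2, T:3.
The maximum eccentricity is 3, realized for instance by the pair P–O via P – L – K – O. So the diameter is 3.

3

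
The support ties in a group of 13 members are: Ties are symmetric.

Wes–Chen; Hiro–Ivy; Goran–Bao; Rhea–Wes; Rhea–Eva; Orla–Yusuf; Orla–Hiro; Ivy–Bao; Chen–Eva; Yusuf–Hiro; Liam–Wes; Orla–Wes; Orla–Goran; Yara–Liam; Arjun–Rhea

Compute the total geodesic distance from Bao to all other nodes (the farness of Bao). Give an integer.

39

Distances from Bao: Arjun:5, Chen:4, Eva:5, Goran:1, Hiro:2, Ivy:1, Liam:4, Orla:2, Rhea:4, Wes:3, Yara:5, Yusuf:3.
Sum = 5 + 4 + 5 + 1 + 2 + 1 + 4 + 2 + 4 + 3 + 5 + 3 = 39.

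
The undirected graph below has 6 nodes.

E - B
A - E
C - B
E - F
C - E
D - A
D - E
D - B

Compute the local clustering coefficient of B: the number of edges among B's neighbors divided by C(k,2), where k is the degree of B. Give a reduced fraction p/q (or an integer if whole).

2/3

B's neighbors: C, D, and E (k = 3).
Possible neighbor pairs: C(3,2) = 3. Edges among them: C–E, D–E → e = 2.
Clustering(B) = 2/3.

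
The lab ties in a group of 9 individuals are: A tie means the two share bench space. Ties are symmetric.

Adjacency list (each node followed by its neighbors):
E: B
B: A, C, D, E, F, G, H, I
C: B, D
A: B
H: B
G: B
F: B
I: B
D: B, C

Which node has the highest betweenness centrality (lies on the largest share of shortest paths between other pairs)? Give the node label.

B

Unnormalized betweenness of each node: A:0, B:27, C:0, D:0, E:0, F:0, G:0, H:0, I:0.
B has the largest value, 27, making it the main broker — the node through which the most shortest paths run.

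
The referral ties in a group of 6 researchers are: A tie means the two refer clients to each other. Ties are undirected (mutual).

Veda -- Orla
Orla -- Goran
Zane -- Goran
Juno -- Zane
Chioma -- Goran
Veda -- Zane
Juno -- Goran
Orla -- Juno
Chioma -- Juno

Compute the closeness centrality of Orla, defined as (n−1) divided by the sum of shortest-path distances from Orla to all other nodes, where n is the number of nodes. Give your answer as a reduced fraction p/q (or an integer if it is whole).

5/7

Distances from Orla: Chioma:2, Goran:1, Juno:1, Veda:1, Zane:2. Sum = 7.
n = 6, so closeness = 5/7.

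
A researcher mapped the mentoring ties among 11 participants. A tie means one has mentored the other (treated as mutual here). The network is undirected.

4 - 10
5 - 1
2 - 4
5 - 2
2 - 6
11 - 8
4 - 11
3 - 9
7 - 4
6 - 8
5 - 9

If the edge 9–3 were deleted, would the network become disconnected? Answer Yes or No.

Without the 9–3 edge there is no alternate route between 9 and 3, so the network disconnects. It is a bridge.

Yes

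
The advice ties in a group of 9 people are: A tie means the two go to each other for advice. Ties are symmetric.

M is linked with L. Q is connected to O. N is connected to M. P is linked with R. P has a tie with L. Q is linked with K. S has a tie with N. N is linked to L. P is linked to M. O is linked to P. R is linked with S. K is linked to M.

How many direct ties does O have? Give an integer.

O is directly tied to P and Q. That is 2 neighbors, so the degree of O is 2.

2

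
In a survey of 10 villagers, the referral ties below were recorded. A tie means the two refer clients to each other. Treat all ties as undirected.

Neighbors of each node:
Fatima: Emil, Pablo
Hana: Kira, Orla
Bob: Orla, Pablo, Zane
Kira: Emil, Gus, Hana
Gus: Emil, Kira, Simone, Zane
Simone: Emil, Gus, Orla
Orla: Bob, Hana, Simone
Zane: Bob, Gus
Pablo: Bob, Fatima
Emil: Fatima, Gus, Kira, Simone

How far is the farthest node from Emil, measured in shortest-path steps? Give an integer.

Distances from Emil: Bob:3, Fatima:1, Gus:1, Hana:2, Kira:1, Orla:2, Pablo:2, Simone:1, Zane:2.
The largest is 3 (to Bob), so the eccentricity of Emil is 3.

3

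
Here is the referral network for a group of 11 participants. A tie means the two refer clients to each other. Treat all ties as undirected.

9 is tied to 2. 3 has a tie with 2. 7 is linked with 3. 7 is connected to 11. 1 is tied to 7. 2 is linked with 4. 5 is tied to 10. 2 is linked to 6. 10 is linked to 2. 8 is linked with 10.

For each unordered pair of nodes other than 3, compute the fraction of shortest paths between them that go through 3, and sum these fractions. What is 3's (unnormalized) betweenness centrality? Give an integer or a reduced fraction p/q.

21

Pairs whose geodesics pass through 3 — 1–8: 1; 1–4: 1; 1–9: 1; 1–6: 1; 1–10: 1; 1–2: 1; 1–5: 1; 8–11: 1; 8–7: 1; 4–11: 1; 4–7: 1; 9–11: 1; 9–7: 1; 6–11: 1 … (+7 more pairs).
All other pairs contribute 0.
Summing the contributions gives betweenness(3) = 21.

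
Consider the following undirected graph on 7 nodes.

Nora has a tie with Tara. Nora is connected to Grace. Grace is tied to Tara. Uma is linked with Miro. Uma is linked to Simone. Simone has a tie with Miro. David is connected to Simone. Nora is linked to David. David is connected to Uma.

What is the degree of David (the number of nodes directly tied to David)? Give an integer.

David is directly tied to Nora, Simone, and Uma. That is 3 neighbors, so the degree of David is 3.

3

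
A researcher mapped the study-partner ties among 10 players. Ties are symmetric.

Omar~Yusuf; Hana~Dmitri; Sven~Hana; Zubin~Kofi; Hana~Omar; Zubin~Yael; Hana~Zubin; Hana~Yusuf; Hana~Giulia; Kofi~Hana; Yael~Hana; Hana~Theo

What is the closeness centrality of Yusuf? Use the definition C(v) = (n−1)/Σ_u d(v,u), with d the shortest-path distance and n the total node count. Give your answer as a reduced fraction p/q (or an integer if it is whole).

Distances from Yusuf: Dmitri:2, Giulia:2, Hana:1, Kofi:2, Omar:1, Sven:2, Theo:2, Yael:2, Zubin:2. Sum = 16.
n = 10, so closeness = 9/16.

9/16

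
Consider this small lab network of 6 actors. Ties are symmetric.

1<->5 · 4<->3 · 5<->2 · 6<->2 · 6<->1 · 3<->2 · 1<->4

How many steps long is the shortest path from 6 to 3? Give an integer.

One shortest route is 6 – 2 – 3, which uses 2 edges, and 6 and 3 are not directly tied, so nothing shorter exists. So d(6,3) = 2.

2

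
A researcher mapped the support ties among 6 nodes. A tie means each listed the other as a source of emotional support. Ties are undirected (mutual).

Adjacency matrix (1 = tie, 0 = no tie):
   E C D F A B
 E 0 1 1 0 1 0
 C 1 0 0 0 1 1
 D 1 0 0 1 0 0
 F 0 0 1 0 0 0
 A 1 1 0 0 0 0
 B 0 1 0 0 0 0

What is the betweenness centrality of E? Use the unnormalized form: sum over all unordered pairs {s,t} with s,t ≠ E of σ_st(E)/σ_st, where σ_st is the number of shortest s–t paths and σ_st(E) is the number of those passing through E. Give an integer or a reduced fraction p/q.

6

Pairs whose geodesics pass through E — C–D: 1; C–F: 1; D–A: 1; D–B: 1; F–A: 1; F–B: 1.
All other pairs contribute 0.
Summing the contributions gives betweenness(E) = 6.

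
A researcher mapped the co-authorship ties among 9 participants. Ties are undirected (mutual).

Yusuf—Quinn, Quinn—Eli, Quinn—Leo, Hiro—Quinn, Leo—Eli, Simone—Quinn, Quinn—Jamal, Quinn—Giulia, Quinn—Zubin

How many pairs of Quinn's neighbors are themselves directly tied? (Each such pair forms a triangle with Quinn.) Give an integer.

1

Quinn's neighbors: Eli, Giulia, Hiro, Jamal, Leo, Simone, Yusuf, and Zubin.
Neighbor pairs that are themselves tied: Quinn–Eli–Leo. Each forms one triangle with Quinn, for 1 in total.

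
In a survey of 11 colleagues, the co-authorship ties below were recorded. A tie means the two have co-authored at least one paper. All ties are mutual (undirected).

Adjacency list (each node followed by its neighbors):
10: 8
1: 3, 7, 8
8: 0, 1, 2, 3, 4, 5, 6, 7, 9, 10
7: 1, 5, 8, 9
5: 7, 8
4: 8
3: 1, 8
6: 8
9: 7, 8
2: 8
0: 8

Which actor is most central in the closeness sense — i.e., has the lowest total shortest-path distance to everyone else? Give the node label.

8

Farness (sum of distances to all others) for each node — 0:19, 1:17, 2:19, 3:18, 4:19, 5:18, 6:19, 7:16, 8:10, 9:18, 10:19.
The smallest farness is 10, for 8, so 8 has the highest closeness.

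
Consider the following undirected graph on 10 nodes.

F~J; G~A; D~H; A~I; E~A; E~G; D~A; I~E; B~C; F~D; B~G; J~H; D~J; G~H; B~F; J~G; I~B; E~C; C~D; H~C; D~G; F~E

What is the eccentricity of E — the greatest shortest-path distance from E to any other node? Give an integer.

2

Distances from E: A:1, B:2, C:1, D:2, F:1, G:1, H:2, I:1, J:2.
The largest is 2 (to B, D, H, and J), so the eccentricity of E is 2.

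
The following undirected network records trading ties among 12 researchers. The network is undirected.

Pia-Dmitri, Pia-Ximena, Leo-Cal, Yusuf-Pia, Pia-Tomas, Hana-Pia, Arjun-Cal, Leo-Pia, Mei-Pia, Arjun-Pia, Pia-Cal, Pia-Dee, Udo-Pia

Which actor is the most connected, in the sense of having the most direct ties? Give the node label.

Pia

Degrees — Arjun:2, Cal:3, Dee:1, Dmitri:1, Hana:1, Leo:2, Mei:1, Pia:11, Tomas:1, Udo:1, Ximena:1, Yusuf:1.
The maximum is 11, attained only by Pia.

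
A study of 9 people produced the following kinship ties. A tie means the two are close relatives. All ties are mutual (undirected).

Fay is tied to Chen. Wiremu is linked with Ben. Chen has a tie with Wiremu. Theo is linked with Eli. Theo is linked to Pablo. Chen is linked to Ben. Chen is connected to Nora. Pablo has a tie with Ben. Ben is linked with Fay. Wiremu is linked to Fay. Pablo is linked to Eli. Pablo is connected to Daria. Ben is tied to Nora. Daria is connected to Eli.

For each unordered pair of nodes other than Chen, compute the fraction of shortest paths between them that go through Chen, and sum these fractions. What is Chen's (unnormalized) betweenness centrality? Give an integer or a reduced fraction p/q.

1

Pairs whose geodesics pass through Chen — Fay–Nora: 1/2; Nora–Wiremu: 1/2.
All other pairs contribute 0.
Summing the contributions gives betweenness(Chen) = 1.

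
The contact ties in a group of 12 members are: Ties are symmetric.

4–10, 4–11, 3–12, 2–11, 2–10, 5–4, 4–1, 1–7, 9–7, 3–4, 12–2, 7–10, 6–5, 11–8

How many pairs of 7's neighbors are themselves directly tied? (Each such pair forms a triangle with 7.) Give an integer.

7's neighbors are 1, 9, and 10, but none of them are tied to each other, so no triangle contains 7.

0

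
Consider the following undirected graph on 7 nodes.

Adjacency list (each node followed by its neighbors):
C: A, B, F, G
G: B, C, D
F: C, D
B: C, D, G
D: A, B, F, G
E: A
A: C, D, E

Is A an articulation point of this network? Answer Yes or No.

Removing A leaves {B, C, D, F, and G} with no path to {E}, so the network splits into 2 components. A is a cut vertex.

Yes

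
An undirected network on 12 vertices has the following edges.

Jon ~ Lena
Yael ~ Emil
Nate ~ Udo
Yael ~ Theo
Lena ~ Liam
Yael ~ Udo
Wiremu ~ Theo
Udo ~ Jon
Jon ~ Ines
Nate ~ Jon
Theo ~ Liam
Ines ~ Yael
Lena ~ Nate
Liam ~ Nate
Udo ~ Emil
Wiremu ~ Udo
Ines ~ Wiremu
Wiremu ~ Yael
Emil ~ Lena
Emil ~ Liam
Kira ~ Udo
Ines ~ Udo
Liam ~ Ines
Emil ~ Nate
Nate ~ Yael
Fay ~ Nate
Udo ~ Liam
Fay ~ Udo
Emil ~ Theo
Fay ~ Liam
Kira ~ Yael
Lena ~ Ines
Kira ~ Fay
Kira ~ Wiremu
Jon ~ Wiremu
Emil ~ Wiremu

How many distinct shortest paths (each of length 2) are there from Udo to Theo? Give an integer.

The shortest distance is 2. The length-2 paths are: Udo–Emil–Theo; Udo–Yael–Theo; Udo–Liam–Theo; Udo–Wiremu–Theo.
That gives 4 distinct shortest paths.

4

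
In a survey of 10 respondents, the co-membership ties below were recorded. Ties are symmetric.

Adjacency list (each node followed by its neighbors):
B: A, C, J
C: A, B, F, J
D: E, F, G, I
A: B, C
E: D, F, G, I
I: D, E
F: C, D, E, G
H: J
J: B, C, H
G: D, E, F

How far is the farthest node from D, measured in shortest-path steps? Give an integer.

Distances from D: A:3, B:3, C:2, E:1, F:1, G:1, H:4, I:1, J:3.
The largest is 4 (to H), so the eccentricity of D is 4.

4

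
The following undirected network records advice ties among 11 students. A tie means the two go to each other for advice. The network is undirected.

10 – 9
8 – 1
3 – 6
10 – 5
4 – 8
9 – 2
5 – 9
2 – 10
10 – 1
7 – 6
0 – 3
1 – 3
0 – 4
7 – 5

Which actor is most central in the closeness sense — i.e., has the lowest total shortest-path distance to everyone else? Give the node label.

Farness (sum of distances to all others) for each node — 0:26, 1:18, 2:27, 3:20, 4:28, 5:23, 6:24, 7:25, 8:24, 9:24, 10:19.
The smallest farness is 18, for 1, so 1 has the highest closeness.

1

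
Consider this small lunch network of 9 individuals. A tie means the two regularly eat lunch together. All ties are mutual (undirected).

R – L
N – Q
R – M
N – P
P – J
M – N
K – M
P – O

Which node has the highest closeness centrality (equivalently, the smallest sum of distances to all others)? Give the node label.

N

Farness (sum of distances to all others) for each node — J:24, K:22, L:27, M:15, N:14, O:24, P:17, Q:21, R:20.
The smallest farness is 14, for N, so N has the highest closeness.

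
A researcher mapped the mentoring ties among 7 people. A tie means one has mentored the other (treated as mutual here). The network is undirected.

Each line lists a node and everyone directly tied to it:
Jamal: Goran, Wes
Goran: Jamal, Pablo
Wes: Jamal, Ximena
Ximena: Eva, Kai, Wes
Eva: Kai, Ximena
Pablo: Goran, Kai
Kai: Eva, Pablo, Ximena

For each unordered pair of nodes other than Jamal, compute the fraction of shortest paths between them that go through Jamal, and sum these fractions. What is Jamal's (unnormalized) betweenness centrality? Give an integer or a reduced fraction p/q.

2

Pairs whose geodesics pass through Jamal — Goran–Ximena: 1/2; Goran–Wes: 1; Pablo–Wes: 1/2.
All other pairs contribute 0.
Summing the contributions gives betweenness(Jamal) = 2.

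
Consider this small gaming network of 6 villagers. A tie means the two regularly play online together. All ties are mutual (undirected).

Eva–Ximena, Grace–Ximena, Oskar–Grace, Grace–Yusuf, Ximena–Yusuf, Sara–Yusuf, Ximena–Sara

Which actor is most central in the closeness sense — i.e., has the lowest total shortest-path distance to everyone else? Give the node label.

Ximena

Farness (sum of distances to all others) for each node — Eva:10, Grace:7, Oskar:11, Sara:9, Ximena:6, Yusuf:7.
The smallest farness is 6, for Ximena, so Ximena has the highest closeness.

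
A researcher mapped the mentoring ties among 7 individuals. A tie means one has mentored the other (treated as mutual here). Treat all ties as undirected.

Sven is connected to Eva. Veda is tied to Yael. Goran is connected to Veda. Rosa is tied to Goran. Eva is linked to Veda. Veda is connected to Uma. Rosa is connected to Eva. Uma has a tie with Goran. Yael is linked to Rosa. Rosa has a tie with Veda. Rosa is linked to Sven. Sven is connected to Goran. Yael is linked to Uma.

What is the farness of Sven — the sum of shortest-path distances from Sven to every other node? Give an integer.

9

Distances from Sven: Eva:1, Goran:1, Rosa:1, Uma:2, Veda:2, Yael:2.
Sum = 1 + 1 + 1 + 2 + 2 + 2 = 9.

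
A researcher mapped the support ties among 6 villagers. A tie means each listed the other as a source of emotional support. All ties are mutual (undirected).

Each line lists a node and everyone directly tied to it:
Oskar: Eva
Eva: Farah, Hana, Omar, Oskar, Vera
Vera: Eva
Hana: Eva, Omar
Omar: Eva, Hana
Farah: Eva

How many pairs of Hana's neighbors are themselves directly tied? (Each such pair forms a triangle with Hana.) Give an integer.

Hana's neighbors: Eva and Omar.
Neighbor pairs that are themselves tied: Hana–Eva–Omar. Each forms one triangle with Hana, for 1 in total.

1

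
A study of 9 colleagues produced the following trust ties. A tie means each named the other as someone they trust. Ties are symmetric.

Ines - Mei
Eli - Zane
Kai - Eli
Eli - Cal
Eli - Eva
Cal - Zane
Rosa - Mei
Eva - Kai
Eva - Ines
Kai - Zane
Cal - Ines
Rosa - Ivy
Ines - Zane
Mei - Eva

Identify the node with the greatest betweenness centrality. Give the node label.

Mei

Unnormalized betweenness of each node: Cal:1/3, Eli:4/3, Eva:41/6, Ines:41/6, Ivy:0, Kai:1/3, Mei:12, Rosa:7, Zane:4/3.
Mei has the largest value, 12, making it the main broker — the node through which the most shortest paths run.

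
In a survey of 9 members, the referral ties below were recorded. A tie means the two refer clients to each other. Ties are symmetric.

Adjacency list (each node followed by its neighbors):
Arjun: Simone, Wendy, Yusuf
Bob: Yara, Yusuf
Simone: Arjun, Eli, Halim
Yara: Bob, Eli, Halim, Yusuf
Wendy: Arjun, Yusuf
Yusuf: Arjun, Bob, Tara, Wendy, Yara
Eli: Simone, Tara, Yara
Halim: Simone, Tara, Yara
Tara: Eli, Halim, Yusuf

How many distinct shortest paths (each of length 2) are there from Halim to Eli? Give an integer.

3

The shortest distance is 2. The length-2 paths are: Halim–Yara–Eli; Halim–Tara–Eli; Halim–Simone–Eli.
That gives 3 distinct shortest paths.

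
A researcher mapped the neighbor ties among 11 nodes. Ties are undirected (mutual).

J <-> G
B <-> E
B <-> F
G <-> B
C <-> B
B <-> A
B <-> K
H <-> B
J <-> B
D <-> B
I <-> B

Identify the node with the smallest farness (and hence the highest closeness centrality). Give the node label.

Farness (sum of distances to all others) for each node — A:19, B:10, C:19, D:19, E:19, F:19, G:18, H:19, I:19, J:18, K:19.
The smallest farness is 10, for B, so B has the highest closeness.

B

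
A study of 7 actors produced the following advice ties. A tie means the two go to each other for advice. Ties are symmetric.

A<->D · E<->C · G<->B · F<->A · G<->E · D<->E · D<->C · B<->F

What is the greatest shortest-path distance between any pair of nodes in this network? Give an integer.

3

Eccentricity of each node (its greatest distance to any other): A:3, B:3, C:3, D:3, E:3, F:3, G:3.
The maximum eccentricity is 3, realized for instance by the pair E–F via E – G – B – F. So the diameter is 3.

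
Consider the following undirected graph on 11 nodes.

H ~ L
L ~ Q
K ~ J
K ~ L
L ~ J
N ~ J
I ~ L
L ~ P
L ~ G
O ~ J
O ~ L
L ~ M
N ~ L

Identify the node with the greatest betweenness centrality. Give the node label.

L

Unnormalized betweenness of each node: G:0, H:0, I:0, J:3/2, K:0, L:81/2, M:0, N:0, O:0, P:0, Q:0.
L has the largest value, 81/2, making it the main broker — the node through which the most shortest paths run.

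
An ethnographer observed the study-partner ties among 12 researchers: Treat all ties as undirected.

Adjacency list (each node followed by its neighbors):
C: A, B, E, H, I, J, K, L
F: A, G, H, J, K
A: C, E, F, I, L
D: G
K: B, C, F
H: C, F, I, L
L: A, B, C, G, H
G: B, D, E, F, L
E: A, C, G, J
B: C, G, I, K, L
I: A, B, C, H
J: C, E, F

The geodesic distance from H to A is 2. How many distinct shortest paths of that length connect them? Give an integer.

4

The shortest distance is 2. The length-2 paths are: H–F–A; H–L–A; H–I–A; H–C–A.
That gives 4 distinct shortest paths.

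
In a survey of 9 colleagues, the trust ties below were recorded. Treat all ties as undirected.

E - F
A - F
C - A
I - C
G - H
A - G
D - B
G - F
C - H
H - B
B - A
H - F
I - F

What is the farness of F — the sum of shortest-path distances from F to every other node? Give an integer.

12

Distances from F: A:1, B:2, C:2, D:3, E:1, G:1, H:1, I:1.
Sum = 1 + 2 + 2 + 3 + 1 + 1 + 1 + 1 = 12.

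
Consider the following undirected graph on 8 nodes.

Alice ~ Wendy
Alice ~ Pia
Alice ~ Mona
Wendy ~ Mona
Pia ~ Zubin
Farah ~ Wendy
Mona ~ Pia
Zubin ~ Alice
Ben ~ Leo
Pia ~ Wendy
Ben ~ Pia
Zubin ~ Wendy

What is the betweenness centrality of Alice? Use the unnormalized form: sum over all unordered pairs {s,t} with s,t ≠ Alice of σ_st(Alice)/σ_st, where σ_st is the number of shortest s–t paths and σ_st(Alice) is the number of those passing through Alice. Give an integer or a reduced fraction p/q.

Pairs whose geodesics pass through Alice — Mona–Zubin: 1/3.
All other pairs contribute 0.
Summing the contributions gives betweenness(Alice) = 1/3.

1/3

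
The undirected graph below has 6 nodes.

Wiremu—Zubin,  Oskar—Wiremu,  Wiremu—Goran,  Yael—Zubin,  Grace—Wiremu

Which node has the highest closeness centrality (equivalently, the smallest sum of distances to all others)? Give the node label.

Wiremu

Farness (sum of distances to all others) for each node — Goran:10, Grace:10, Oskar:10, Wiremu:6, Yael:12, Zubin:8.
The smallest farness is 6, for Wiremu, so Wiremu has the highest closeness.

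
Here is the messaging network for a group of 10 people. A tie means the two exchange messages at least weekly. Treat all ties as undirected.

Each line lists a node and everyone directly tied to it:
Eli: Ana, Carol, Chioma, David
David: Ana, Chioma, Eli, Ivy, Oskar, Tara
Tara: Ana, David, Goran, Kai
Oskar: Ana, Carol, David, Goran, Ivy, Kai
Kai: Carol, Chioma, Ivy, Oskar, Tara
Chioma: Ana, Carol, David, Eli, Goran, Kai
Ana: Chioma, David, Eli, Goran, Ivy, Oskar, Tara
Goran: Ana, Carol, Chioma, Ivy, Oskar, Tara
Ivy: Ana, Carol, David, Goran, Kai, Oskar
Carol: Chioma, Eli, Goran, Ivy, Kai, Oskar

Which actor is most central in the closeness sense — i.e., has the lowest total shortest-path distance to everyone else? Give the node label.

Farness (sum of distances to all others) for each node — Ana:11, Carol:12, Chioma:12, David:12, Eli:14, Goran:12, Ivy:12, Kai:13, Oskar:12, Tara:14.
The smallest farness is 11, for Ana, so Ana has the highest closeness.

Ana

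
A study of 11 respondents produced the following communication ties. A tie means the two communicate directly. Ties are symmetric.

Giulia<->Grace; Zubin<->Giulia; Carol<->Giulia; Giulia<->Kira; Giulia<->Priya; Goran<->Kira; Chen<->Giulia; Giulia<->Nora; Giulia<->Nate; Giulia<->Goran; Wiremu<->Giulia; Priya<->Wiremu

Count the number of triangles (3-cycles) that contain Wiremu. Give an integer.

Wiremu's neighbors: Giulia and Priya.
Neighbor pairs that are themselves tied: Wiremu–Giulia–Priya. Each forms one triangle with Wiremu, for 1 in total.

1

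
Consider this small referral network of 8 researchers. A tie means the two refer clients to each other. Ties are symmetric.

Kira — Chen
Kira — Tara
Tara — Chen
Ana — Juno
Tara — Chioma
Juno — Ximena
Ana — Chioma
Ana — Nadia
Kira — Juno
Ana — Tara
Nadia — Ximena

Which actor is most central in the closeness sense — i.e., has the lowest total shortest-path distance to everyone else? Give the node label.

Ana

Farness (sum of distances to all others) for each node — Ana:10, Chen:14, Chioma:13, Juno:11, Kira:12, Nadia:14, Tara:11, Ximena:15.
The smallest farness is 10, for Ana, so Ana has the highest closeness.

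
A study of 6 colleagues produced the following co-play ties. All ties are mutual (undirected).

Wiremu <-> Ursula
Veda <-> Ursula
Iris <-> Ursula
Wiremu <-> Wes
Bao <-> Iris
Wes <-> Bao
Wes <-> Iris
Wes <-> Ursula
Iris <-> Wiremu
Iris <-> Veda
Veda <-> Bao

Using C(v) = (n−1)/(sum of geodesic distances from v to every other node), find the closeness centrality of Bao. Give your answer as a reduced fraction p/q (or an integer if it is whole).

5/7

Distances from Bao: Iris:1, Ursula:2, Veda:1, Wes:1, Wiremu:2. Sum = 7.
n = 6, so closeness = 5/7.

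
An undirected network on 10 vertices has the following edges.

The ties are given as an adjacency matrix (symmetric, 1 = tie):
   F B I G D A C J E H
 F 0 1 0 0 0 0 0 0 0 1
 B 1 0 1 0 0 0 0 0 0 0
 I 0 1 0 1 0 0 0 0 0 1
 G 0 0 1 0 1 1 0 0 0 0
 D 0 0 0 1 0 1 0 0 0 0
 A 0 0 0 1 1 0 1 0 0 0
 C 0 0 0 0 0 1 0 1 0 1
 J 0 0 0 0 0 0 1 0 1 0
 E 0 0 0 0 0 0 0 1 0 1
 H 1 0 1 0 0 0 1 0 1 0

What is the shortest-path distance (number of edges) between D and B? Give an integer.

One shortest route is D – G – I – B, which uses 3 edges, and at distance 2 from D we only reach {C, I}, which does not include B. So d(D,B) = 3.

3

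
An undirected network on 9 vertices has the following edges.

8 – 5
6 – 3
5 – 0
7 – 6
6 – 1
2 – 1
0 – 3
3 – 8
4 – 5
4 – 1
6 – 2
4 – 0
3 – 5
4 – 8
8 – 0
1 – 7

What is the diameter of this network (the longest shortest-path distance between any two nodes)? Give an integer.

3

Eccentricity of each node (its greatest distance to any other): 0:3, 1:2, 2:3, 3:2, 4:2, 5:3, 6:2, 7:3, 8:3.
The maximum eccentricity is 3, realized for instance by the pair 2–5 via 2 – 6 – 3 – 5. So the diameter is 3.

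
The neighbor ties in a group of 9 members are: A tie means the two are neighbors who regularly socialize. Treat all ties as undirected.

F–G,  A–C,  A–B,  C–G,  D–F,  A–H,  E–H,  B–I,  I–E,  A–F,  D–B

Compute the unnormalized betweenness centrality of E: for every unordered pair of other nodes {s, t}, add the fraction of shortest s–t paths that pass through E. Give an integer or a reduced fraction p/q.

Pairs whose geodesics pass through E — I–H: 1.
All other pairs contribute 0.
Summing the contributions gives betweenness(E) = 1.

1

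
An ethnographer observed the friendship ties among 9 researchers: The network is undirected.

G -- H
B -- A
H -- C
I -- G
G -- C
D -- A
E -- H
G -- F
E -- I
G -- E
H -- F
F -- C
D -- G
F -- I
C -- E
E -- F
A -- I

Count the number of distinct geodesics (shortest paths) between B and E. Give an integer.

1

The shortest distance is 3, and the only length-3 path is B–A–I–E. So there is exactly 1 shortest path.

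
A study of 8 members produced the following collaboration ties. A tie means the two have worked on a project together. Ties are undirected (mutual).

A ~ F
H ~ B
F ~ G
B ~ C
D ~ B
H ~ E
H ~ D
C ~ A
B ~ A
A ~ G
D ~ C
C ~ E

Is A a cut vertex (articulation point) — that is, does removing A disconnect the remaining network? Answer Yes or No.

Yes

Removing A leaves {F and G} with no path to {B, C, D, E, and H}, so the network splits into 2 components. A is a cut vertex.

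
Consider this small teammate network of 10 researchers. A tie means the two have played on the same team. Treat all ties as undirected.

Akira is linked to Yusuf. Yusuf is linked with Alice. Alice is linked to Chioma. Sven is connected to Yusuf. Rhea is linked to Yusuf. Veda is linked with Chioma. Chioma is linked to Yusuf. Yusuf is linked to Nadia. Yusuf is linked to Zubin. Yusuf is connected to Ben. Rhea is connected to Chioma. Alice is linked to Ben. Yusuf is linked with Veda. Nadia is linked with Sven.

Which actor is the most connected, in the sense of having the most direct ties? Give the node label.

Degrees — Akira:1, Alice:3, Ben:2, Chioma:4, Nadia:2, Rhea:2, Sven:2, Veda:2, Yusuf:9, Zubin:1.
The maximum is 9, attained only by Yusuf.

Yusuf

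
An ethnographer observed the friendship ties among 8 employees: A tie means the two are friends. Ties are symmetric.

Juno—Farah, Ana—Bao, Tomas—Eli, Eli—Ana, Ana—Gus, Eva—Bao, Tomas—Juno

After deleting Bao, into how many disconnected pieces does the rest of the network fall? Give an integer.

Without Bao, the remaining ties split the others into: {Ana, Eli, Farah, Gus, Juno, Tomas}; {Eva}.
That's 2 separate components.

2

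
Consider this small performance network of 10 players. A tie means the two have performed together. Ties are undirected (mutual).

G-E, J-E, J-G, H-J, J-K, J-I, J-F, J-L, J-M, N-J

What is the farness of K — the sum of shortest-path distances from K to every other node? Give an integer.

Distances from K: E:2, F:2, G:2, H:2, I:2, J:1, L:2, M:2, N:2.
Sum = 2 + 2 + 2 + 2 + 2 + 1 + 2 + 2 + 2 = 17.

17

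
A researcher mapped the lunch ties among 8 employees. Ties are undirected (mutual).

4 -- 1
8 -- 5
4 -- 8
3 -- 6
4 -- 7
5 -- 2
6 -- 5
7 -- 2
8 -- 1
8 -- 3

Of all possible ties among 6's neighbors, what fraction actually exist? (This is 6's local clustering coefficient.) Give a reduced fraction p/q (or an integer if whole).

0

6's neighbors: 3 and 5 (k = 2).
Possible neighbor pairs: C(2,2) = 1. Edges among them: none → e = 0.
Clustering(6) = 0/1.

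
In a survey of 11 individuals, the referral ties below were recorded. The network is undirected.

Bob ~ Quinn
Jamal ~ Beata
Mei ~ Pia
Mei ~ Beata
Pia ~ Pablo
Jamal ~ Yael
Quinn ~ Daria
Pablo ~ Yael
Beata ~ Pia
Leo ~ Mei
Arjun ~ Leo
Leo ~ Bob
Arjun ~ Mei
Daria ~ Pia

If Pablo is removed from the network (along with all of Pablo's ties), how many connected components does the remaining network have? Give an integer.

1

Pablo's neighbors (Pia and Yael) remain reachable from one another through other ties, so the rest of the network stays in one piece.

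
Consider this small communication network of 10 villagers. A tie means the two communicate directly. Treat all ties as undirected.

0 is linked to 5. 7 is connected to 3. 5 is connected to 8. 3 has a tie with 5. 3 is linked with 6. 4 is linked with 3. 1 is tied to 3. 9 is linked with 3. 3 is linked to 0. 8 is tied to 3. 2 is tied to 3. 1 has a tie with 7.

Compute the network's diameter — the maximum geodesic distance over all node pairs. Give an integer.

Eccentricity of each node (its greatest distance to any other): 0:2, 1:2, 2:2, 3:1, 4:2, 5:2, 6:2, 7:2, 8:2, 9:2.
The maximum eccentricity is 2, realized for instance by the pair 0–4 via 0 – 3 – 4. So the diameter is 2.

2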